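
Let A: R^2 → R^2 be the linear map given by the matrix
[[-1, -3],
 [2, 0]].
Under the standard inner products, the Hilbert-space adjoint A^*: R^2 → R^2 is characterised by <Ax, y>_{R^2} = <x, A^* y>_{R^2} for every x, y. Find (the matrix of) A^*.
A^* = A^T =
[[-1, 2],
 [-3, 0]]

For real matrices with standard dot products, the defining identity <Ax, y> = <x, A^* y> gives (Ax)^T y = x^T (A^*) y, i.e. x^T A^T y = x^T (A^*) y. Since this holds for all x, y, we must have A^* = A^T. Therefore
A^* =
[[-1, 2],
 [-3, 0]].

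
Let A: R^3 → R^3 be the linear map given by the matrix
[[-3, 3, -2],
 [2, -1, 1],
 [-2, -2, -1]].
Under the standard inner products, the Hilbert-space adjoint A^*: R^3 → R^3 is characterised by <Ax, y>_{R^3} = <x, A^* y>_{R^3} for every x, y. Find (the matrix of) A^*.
A^* = A^T =
[[-3, 2, -2],
 [3, -1, -2],
 [-2, 1, -1]]

For real matrices with standard dot products, the defining identity <Ax, y> = <x, A^* y> gives (Ax)^T y = x^T (A^*) y, i.e. x^T A^T y = x^T (A^*) y. Since this holds for all x, y, we must have A^* = A^T. Therefore
A^* =
[[-3, 2, -2],
 [3, -1, -2],
 [-2, 1, -1]].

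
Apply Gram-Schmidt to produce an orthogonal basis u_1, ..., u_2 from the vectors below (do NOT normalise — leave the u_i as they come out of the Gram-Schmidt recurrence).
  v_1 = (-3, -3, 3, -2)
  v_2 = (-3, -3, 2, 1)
Orthogonal basis:
  u_1 = (-3, -3, 3, -2)
  u_2 = (-27/31, -27/31, -4/31, 75/31)

Apply the Gram-Schmidt recurrence
  u_1 = v_1
  u_i = v_i − Σ_{j<i} ((v_i · u_j) / (u_j · u_j)) · u_j.

Step by step this gives:
  u_1 = (-3, -3, 3, -2)
  u_2 = (-27/31, -27/31, -4/31, 75/31)

Orthogonality check:
  u_2 · u_1 = 0 (should be 0)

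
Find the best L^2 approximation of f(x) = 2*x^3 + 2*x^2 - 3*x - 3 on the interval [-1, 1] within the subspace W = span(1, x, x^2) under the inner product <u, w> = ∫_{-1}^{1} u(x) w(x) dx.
g(x) = 2*x^2 - 9*x/5 - 3

The best approximation g ∈ W is the orthogonal projection of f onto W. Writing g = a_0 + a_1 x + a_2 x^2, the coefficients solve the normal equations G · a = b where
  G_{ij} = <φ_i, φ_j> and b_i = <f, φ_i>, with φ_0 = 1, φ_1 = x, φ_2 = x^2.
G =
  [2, 0, 2/3]
  [0, 2/3, 0]
  [2/3, 0, 2/5],
b = (-14/3, -6/5, -6/5).
Solving gives a_0 = -3, a_1 = -9/5, a_2 = 2, so
  g(x) = 2*x^2 - 9*x/5 - 3.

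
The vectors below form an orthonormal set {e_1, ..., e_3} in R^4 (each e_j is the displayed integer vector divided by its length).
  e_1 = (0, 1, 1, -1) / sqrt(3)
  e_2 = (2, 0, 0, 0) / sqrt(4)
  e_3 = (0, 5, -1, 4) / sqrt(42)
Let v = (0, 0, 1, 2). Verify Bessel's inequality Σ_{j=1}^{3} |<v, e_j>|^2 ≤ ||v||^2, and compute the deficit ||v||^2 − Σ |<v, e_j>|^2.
Σ |<v, e_j>|^2 = 3/2; ||v||^2 = 5; deficit = 7/2

Write each e_j = u_j / sqrt(<u_j, u_j>) where u_j is the displayed integer vector. Then <v, e_j> = <v, u_j> / sqrt(<u_j, u_j>), so |<v, e_j>|^2 = <v, u_j>^2 / <u_j, u_j>.
Coefficients: <v, e_1> = -1/sqrt(3), <v, e_2> = 0/sqrt(4), <v, e_3> = 7/sqrt(42).
Square and sum: Σ |<v, e_j>|^2 = 3/2.
Compute ||v||^2 = v·v = 5.
Deficit = 5 − 3/2 = 7/2 ≥ 0, confirming Bessel's inequality. (The deficit equals ||v − Σ <v,e_j> e_j||^2, the squared distance from v to span{e_j}.)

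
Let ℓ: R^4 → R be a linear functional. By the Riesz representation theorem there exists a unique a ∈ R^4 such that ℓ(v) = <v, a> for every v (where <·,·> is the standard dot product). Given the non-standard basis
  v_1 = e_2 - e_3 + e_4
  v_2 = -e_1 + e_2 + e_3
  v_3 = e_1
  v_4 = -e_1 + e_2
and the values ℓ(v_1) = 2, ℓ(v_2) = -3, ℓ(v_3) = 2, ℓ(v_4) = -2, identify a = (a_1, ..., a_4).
a = (2, 0, -1, 1)

Write a = (a_1, ..., a_4) in the standard basis. For each basis vector v_i, ℓ(v_i) = <v_i, a> is a linear equation in the a_j's. Collect the n equations into a matrix system V a = ℓ, where row i of V is v_i (expressed in the standard basis). Since V is invertible (lower-triangular with 1s on the diagonal, up to permutation), solve by back-substitution:
  V =
[[0, 1, -1, 1],
 [-1, 1, 1, 0],
 [1, 0, 0, 0],
 [-1, 1, 0, 0]]
  V a = (2, -3, 2, -2)
Solving gives a = (2, 0, -1, 1).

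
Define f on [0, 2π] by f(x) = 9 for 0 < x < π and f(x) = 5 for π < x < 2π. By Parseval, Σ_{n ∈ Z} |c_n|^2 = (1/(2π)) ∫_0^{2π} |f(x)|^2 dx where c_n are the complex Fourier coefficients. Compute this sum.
Σ |c_n|^2 = 53

Parseval equates the L^2 energy of f (normalised by 1/(2π)) with the ℓ^2 sum of its Fourier coefficients: (1/(2π)) ∫_0^{2π} |f|^2 = Σ |c_n|^2.
Compute the left side: (1/(2π)) [∫_0^π 9^2 dx + ∫_π^{2π} 5^2 dx] = (1/(2π)) · (81π + 25π) = (81 + 25)/2 = 53.
So Σ_{n ∈ Z} |c_n|^2 = 53.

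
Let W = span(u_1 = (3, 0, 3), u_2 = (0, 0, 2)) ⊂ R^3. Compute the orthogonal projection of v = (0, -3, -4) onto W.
proj_W(v) = (0, 0, -4)

Set up U = [u_1 | ... | u_2] ∈ R^(3×2). The projector onto W = col(U) is P = U (U^T U)^(-1) U^T.
Compute U^T U =
  [18, 6]
  [6, 4],
and U^T v = (-12, -8).
Solve U^T U · c = U^T v for the coefficients: c = (0, -2). The projection is proj_W(v) = U c.
Check: (v - proj_W(v)) · u_1 = 0  (should be 0).
Check: (v - proj_W(v)) · u_2 = 0  (should be 0).
Result: proj_W(v) = (0, 0, -4).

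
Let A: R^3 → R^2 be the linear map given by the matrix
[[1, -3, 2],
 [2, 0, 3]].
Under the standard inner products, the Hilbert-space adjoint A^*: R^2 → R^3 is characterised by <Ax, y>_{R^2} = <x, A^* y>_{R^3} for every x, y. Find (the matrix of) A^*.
A^* = A^T =
[[1, 2],
 [-3, 0],
 [2, 3]]

For real matrices with standard dot products, the defining identity <Ax, y> = <x, A^* y> gives (Ax)^T y = x^T (A^*) y, i.e. x^T A^T y = x^T (A^*) y. Since this holds for all x, y, we must have A^* = A^T. Therefore
A^* =
[[1, 2],
 [-3, 0],
 [2, 3]].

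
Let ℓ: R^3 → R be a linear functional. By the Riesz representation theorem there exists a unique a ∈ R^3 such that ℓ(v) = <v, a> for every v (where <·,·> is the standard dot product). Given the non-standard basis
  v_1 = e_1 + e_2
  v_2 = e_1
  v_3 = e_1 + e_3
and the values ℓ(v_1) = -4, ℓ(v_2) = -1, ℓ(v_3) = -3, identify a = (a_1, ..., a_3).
a = (-1, -3, -2)

Write a = (a_1, ..., a_3) in the standard basis. For each basis vector v_i, ℓ(v_i) = <v_i, a> is a linear equation in the a_j's. Collect the n equations into a matrix system V a = ℓ, where row i of V is v_i (expressed in the standard basis). Since V is invertible (lower-triangular with 1s on the diagonal, up to permutation), solve by back-substitution:
  V =
[[1, 1, 0],
 [1, 0, 0],
 [1, 0, 1]]
  V a = (-4, -1, -3)
Solving gives a = (-1, -3, -2).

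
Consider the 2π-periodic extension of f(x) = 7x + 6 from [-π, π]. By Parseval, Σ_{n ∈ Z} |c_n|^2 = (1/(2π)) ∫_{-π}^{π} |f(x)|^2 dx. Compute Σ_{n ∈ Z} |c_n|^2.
Σ |c_n|^2 = 49π^2/3 + 36

Expand and integrate term by term over [-π, π]:
  ∫ (7x)^2 dx = 49·(2π^3/3); ∫ 2·7·(6)·x dx = 0 (odd integrand); ∫ 6^2 dx = 36·2π.
So (1/(2π)) ∫_{-π}^{π} (7x + 6)^2 dx = 49π^2/3 + 36 = 49π^2/3 + 36.
Parseval ⇒ Σ |c_n|^2 = 49π^2/3 + 36.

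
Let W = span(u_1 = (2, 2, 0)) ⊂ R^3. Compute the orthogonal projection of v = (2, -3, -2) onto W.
proj_W(v) = (-1/2, -1/2, 0)

Set up U = [u_1 | ... | u_1] ∈ R^(3×1). The projector onto W = col(U) is P = U (U^T U)^(-1) U^T.
Compute U^T U =
  [8],
and U^T v = (-2).
Solve U^T U · c = U^T v for the coefficients: c = (-1/4). The projection is proj_W(v) = U c.
Check: (v - proj_W(v)) · u_1 = 0  (should be 0).
Result: proj_W(v) = (-1/2, -1/2, 0).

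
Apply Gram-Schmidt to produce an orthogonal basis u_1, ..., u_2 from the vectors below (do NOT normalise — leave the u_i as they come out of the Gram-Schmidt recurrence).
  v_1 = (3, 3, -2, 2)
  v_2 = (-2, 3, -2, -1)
Orthogonal basis:
  u_1 = (3, 3, -2, 2)
  u_2 = (-67/26, 63/26, -21/13, -18/13)

Apply the Gram-Schmidt recurrence
  u_1 = v_1
  u_i = v_i − Σ_{j<i} ((v_i · u_j) / (u_j · u_j)) · u_j.

Step by step this gives:
  u_1 = (3, 3, -2, 2)
  u_2 = (-67/26, 63/26, -21/13, -18/13)

Orthogonality check:
  u_2 · u_1 = 0 (should be 0)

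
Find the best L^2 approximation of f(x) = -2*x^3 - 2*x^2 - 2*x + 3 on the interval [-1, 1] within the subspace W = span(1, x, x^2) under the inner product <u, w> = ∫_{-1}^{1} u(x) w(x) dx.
g(x) = -2*x^2 - 16*x/5 + 3

The best approximation g ∈ W is the orthogonal projection of f onto W. Writing g = a_0 + a_1 x + a_2 x^2, the coefficients solve the normal equations G · a = b where
  G_{ij} = <φ_i, φ_j> and b_i = <f, φ_i>, with φ_0 = 1, φ_1 = x, φ_2 = x^2.
G =
  [2, 0, 2/3]
  [0, 2/3, 0]
  [2/3, 0, 2/5],
b = (14/3, -32/15, 6/5).
Solving gives a_0 = 3, a_1 = -16/5, a_2 = -2, so
  g(x) = -2*x^2 - 16*x/5 + 3.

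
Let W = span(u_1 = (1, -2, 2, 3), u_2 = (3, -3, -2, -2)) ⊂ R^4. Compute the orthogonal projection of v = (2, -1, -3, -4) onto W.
proj_W(v) = (859/467, -518/467, -1482/467, -1823/467)

Set up U = [u_1 | ... | u_2] ∈ R^(4×2). The projector onto W = col(U) is P = U (U^T U)^(-1) U^T.
Compute U^T U =
  [18, -1]
  [-1, 26],
and U^T v = (-14, 23).
Solve U^T U · c = U^T v for the coefficients: c = (-341/467, 400/467). The projection is proj_W(v) = U c.
Check: (v - proj_W(v)) · u_1 = 0  (should be 0).
Check: (v - proj_W(v)) · u_2 = 0  (should be 0).
Result: proj_W(v) = (859/467, -518/467, -1482/467, -1823/467).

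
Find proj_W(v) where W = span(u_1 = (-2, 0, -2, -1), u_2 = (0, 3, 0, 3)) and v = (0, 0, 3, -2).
proj_W(v) = (20/17, -22/17, 20/17, -12/17)

Set up U = [u_1 | ... | u_2] ∈ R^(4×2). The projector onto W = col(U) is P = U (U^T U)^(-1) U^T.
Compute U^T U =
  [9, -3]
  [-3, 18],
and U^T v = (-4, -6).
Solve U^T U · c = U^T v for the coefficients: c = (-10/17, -22/51). The projection is proj_W(v) = U c.
Check: (v - proj_W(v)) · u_1 = 0  (should be 0).
Check: (v - proj_W(v)) · u_2 = 0  (should be 0).
Result: proj_W(v) = (20/17, -22/17, 20/17, -12/17).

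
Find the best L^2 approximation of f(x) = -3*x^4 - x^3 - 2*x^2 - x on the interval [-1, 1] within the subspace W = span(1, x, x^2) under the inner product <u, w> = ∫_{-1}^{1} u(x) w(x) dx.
g(x) = -32*x^2/7 - 8*x/5 + 9/35

The best approximation g ∈ W is the orthogonal projection of f onto W. Writing g = a_0 + a_1 x + a_2 x^2, the coefficients solve the normal equations G · a = b where
  G_{ij} = <φ_i, φ_j> and b_i = <f, φ_i>, with φ_0 = 1, φ_1 = x, φ_2 = x^2.
G =
  [2, 0, 2/3]
  [0, 2/3, 0]
  [2/3, 0, 2/5],
b = (-38/15, -16/15, -58/35).
Solving gives a_0 = 9/35, a_1 = -8/5, a_2 = -32/7, so
  g(x) = -32*x^2/7 - 8*x/5 + 9/35.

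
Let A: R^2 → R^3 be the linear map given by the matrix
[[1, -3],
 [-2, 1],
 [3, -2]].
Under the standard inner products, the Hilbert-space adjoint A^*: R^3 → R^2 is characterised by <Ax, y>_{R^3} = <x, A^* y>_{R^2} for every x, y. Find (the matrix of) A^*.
A^* = A^T =
[[1, -2, 3],
 [-3, 1, -2]]

For real matrices with standard dot products, the defining identity <Ax, y> = <x, A^* y> gives (Ax)^T y = x^T (A^*) y, i.e. x^T A^T y = x^T (A^*) y. Since this holds for all x, y, we must have A^* = A^T. Therefore
A^* =
[[1, -2, 3],
 [-3, 1, -2]].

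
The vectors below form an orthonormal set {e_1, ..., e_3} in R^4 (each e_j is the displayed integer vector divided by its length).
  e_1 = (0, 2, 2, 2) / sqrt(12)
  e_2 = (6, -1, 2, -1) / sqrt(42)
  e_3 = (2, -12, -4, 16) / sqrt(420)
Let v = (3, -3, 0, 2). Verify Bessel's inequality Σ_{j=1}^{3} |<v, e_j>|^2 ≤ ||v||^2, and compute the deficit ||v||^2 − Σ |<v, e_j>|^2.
Σ |<v, e_j>|^2 = 659/30; ||v||^2 = 22; deficit = 1/30

Write each e_j = u_j / sqrt(<u_j, u_j>) where u_j is the displayed integer vector. Then <v, e_j> = <v, u_j> / sqrt(<u_j, u_j>), so |<v, e_j>|^2 = <v, u_j>^2 / <u_j, u_j>.
Coefficients: <v, e_1> = -2/sqrt(12), <v, e_2> = 19/sqrt(42), <v, e_3> = 74/sqrt(420).
Square and sum: Σ |<v, e_j>|^2 = 659/30.
Compute ||v||^2 = v·v = 22.
Deficit = 22 − 659/30 = 1/30 ≥ 0, confirming Bessel's inequality. (The deficit equals ||v − Σ <v,e_j> e_j||^2, the squared distance from v to span{e_j}.)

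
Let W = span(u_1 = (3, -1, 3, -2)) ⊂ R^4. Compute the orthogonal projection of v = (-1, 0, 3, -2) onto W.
proj_W(v) = (30/23, -10/23, 30/23, -20/23)

Set up U = [u_1 | ... | u_1] ∈ R^(4×1). The projector onto W = col(U) is P = U (U^T U)^(-1) U^T.
Compute U^T U =
  [23],
and U^T v = (10).
Solve U^T U · c = U^T v for the coefficients: c = (10/23). The projection is proj_W(v) = U c.
Check: (v - proj_W(v)) · u_1 = 0  (should be 0).
Result: proj_W(v) = (30/23, -10/23, 30/23, -20/23).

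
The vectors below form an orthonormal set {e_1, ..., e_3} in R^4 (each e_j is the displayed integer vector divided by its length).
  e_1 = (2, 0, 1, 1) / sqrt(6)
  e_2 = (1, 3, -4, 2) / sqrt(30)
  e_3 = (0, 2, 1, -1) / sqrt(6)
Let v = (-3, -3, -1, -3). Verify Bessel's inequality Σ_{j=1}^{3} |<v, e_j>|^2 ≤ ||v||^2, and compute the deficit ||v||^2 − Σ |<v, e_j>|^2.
Σ |<v, e_j>|^2 = 388/15; ||v||^2 = 28; deficit = 32/15

Write each e_j = u_j / sqrt(<u_j, u_j>) where u_j is the displayed integer vector. Then <v, e_j> = <v, u_j> / sqrt(<u_j, u_j>), so |<v, e_j>|^2 = <v, u_j>^2 / <u_j, u_j>.
Coefficients: <v, e_1> = -10/sqrt(6), <v, e_2> = -14/sqrt(30), <v, e_3> = -4/sqrt(6).
Square and sum: Σ |<v, e_j>|^2 = 388/15.
Compute ||v||^2 = v·v = 28.
Deficit = 28 − 388/15 = 32/15 ≥ 0, confirming Bessel's inequality. (The deficit equals ||v − Σ <v,e_j> e_j||^2, the squared distance from v to span{e_j}.)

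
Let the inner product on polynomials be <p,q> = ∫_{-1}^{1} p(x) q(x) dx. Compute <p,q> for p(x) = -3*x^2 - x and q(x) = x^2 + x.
<p,q> = -28/15

Expand the product: p(x)·q(x) = -3*x^4 - 4*x^3 - x^2.
∫_{-1}^{1} of each monomial x^k gives [2/(k+1) if k even, 0 if k odd]. Integrating term-by-term (or equivalently evaluating the antiderivative F(x) = -3*x^5/5 - x^4 - x^3/3 at the endpoints):
  F(1) − F(−1) = -29/15 − (-1/15) = -28/15.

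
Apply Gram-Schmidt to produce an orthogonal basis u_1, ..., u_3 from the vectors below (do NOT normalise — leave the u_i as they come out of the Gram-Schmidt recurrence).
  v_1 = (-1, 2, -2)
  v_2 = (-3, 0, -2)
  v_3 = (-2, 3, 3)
Orthogonal basis:
  u_1 = (-1, 2, -2)
  u_2 = (-20/9, -14/9, -4/9)
  u_3 = (-38/17, 38/17, 57/17)

Apply the Gram-Schmidt recurrence
  u_1 = v_1
  u_i = v_i − Σ_{j<i} ((v_i · u_j) / (u_j · u_j)) · u_j.

Step by step this gives:
  u_1 = (-1, 2, -2)
  u_2 = (-20/9, -14/9, -4/9)
  u_3 = (-38/17, 38/17, 57/17)

Orthogonality check:
  u_2 · u_1 = 0 (should be 0)
  u_3 · u_1 = 0 (should be 0)
  u_3 · u_2 = 0 (should be 0)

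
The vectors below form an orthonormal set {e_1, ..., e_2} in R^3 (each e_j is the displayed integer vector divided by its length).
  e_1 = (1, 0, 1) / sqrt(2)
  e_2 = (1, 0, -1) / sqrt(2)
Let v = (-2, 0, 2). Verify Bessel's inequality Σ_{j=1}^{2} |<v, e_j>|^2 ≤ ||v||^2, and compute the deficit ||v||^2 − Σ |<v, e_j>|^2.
Σ |<v, e_j>|^2 = 8; ||v||^2 = 8; deficit = 0

Write each e_j = u_j / sqrt(<u_j, u_j>) where u_j is the displayed integer vector. Then <v, e_j> = <v, u_j> / sqrt(<u_j, u_j>), so |<v, e_j>|^2 = <v, u_j>^2 / <u_j, u_j>.
Coefficients: <v, e_1> = 0/sqrt(2), <v, e_2> = -4/sqrt(2).
Square and sum: Σ |<v, e_j>|^2 = 8.
Compute ||v||^2 = v·v = 8.
Deficit = 8 − 8 = 0 ≥ 0, confirming Bessel's inequality. (The deficit equals ||v − Σ <v,e_j> e_j||^2, the squared distance from v to span{e_j}.)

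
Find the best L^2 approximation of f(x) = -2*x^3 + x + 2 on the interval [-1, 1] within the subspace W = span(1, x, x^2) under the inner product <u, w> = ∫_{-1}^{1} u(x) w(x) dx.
g(x) = 2 - x/5

The best approximation g ∈ W is the orthogonal projection of f onto W. Writing g = a_0 + a_1 x + a_2 x^2, the coefficients solve the normal equations G · a = b where
  G_{ij} = <φ_i, φ_j> and b_i = <f, φ_i>, with φ_0 = 1, φ_1 = x, φ_2 = x^2.
G =
  [2, 0, 2/3]
  [0, 2/3, 0]
  [2/3, 0, 2/5],
b = (4, -2/15, 4/3).
Solving gives a_0 = 2, a_1 = -1/5, a_2 = 0, so
  g(x) = 2 - x/5.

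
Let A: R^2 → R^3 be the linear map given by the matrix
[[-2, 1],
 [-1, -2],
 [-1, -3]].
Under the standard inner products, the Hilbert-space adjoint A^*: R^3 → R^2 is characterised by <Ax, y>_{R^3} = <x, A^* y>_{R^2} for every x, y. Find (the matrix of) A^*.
A^* = A^T =
[[-2, -1, -1],
 [1, -2, -3]]

For real matrices with standard dot products, the defining identity <Ax, y> = <x, A^* y> gives (Ax)^T y = x^T (A^*) y, i.e. x^T A^T y = x^T (A^*) y. Since this holds for all x, y, we must have A^* = A^T. Therefore
A^* =
[[-2, -1, -1],
 [1, -2, -3]].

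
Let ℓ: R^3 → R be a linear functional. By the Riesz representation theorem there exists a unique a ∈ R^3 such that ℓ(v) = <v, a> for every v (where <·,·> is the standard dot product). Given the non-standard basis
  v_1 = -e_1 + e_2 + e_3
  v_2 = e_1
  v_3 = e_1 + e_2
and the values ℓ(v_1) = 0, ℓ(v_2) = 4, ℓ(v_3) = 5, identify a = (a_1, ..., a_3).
a = (4, 1, 3)

Write a = (a_1, ..., a_3) in the standard basis. For each basis vector v_i, ℓ(v_i) = <v_i, a> is a linear equation in the a_j's. Collect the n equations into a matrix system V a = ℓ, where row i of V is v_i (expressed in the standard basis). Since V is invertible (lower-triangular with 1s on the diagonal, up to permutation), solve by back-substitution:
  V =
[[-1, 1, 1],
 [1, 0, 0],
 [1, 1, 0]]
  V a = (0, 4, 5)
Solving gives a = (4, 1, 3).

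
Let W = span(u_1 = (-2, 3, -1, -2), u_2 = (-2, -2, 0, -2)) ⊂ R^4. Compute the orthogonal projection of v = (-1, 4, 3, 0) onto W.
proj_W(v) = (-7/53, 173/53, -36/53, -7/53)

Set up U = [u_1 | ... | u_2] ∈ R^(4×2). The projector onto W = col(U) is P = U (U^T U)^(-1) U^T.
Compute U^T U =
  [18, 2]
  [2, 12],
and U^T v = (11, -6).
Solve U^T U · c = U^T v for the coefficients: c = (36/53, -65/106). The projection is proj_W(v) = U c.
Check: (v - proj_W(v)) · u_1 = 0  (should be 0).
Check: (v - proj_W(v)) · u_2 = 0  (should be 0).
Result: proj_W(v) = (-7/53, 173/53, -36/53, -7/53).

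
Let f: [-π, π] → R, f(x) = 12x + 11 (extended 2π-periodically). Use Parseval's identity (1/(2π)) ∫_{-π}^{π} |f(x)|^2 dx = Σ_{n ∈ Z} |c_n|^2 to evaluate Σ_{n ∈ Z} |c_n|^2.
Σ |c_n|^2 = 48π^2 + 121

Expand and integrate term by term over [-π, π]:
  ∫ (12x)^2 dx = 144·(2π^3/3); ∫ 2·12·(11)·x dx = 0 (odd integrand); ∫ 11^2 dx = 121·2π.
So (1/(2π)) ∫_{-π}^{π} (12x + 11)^2 dx = 144π^2/3 + 121 = 48π^2 + 121.
Parseval ⇒ Σ |c_n|^2 = 48π^2 + 121.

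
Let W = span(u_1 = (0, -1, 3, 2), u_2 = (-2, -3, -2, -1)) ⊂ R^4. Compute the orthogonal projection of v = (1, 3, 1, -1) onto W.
proj_W(v) = (356/227, 630/227, 68/227, -14/227)

Set up U = [u_1 | ... | u_2] ∈ R^(4×2). The projector onto W = col(U) is P = U (U^T U)^(-1) U^T.
Compute U^T U =
  [14, -5]
  [-5, 18],
and U^T v = (-2, -12).
Solve U^T U · c = U^T v for the coefficients: c = (-96/227, -178/227). The projection is proj_W(v) = U c.
Check: (v - proj_W(v)) · u_1 = 0  (should be 0).
Check: (v - proj_W(v)) · u_2 = 0  (should be 0).
Result: proj_W(v) = (356/227, 630/227, 68/227, -14/227).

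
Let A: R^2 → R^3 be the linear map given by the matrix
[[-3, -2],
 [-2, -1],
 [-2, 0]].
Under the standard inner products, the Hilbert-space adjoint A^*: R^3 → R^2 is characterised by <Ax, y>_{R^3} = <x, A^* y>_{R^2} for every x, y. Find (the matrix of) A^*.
A^* = A^T =
[[-3, -2, -2],
 [-2, -1, 0]]

For real matrices with standard dot products, the defining identity <Ax, y> = <x, A^* y> gives (Ax)^T y = x^T (A^*) y, i.e. x^T A^T y = x^T (A^*) y. Since this holds for all x, y, we must have A^* = A^T. Therefore
A^* =
[[-3, -2, -2],
 [-2, -1, 0]].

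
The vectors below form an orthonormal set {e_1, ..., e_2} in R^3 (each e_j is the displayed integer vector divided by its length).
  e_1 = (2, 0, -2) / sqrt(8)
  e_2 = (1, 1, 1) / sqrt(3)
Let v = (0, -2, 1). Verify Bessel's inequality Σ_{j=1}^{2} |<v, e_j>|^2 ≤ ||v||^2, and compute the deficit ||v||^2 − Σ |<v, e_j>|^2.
Σ |<v, e_j>|^2 = 5/6; ||v||^2 = 5; deficit = 25/6

Write each e_j = u_j / sqrt(<u_j, u_j>) where u_j is the displayed integer vector. Then <v, e_j> = <v, u_j> / sqrt(<u_j, u_j>), so |<v, e_j>|^2 = <v, u_j>^2 / <u_j, u_j>.
Coefficients: <v, e_1> = -2/sqrt(8), <v, e_2> = -1/sqrt(3).
Square and sum: Σ |<v, e_j>|^2 = 5/6.
Compute ||v||^2 = v·v = 5.
Deficit = 5 − 5/6 = 25/6 ≥ 0, confirming Bessel's inequality. (The deficit equals ||v − Σ <v,e_j> e_j||^2, the squared distance from v to span{e_j}.)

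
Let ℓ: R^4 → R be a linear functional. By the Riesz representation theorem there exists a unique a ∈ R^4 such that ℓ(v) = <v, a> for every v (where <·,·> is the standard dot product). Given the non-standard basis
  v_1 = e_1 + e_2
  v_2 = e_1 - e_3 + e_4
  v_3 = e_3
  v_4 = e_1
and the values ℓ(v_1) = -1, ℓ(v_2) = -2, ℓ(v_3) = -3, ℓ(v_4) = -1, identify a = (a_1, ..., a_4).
a = (-1, 0, -3, -4)

Write a = (a_1, ..., a_4) in the standard basis. For each basis vector v_i, ℓ(v_i) = <v_i, a> is a linear equation in the a_j's. Collect the n equations into a matrix system V a = ℓ, where row i of V is v_i (expressed in the standard basis). Since V is invertible (lower-triangular with 1s on the diagonal, up to permutation), solve by back-substitution:
  V =
[[1, 1, 0, 0],
 [1, 0, -1, 1],
 [0, 0, 1, 0],
 [1, 0, 0, 0]]
  V a = (-1, -2, -3, -1)
Solving gives a = (-1, 0, -3, -4).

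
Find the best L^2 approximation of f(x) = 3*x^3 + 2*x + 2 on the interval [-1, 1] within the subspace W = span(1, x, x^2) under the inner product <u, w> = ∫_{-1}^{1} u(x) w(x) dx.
g(x) = 19*x/5 + 2

The best approximation g ∈ W is the orthogonal projection of f onto W. Writing g = a_0 + a_1 x + a_2 x^2, the coefficients solve the normal equations G · a = b where
  G_{ij} = <φ_i, φ_j> and b_i = <f, φ_i>, with φ_0 = 1, φ_1 = x, φ_2 = x^2.
G =
  [2, 0, 2/3]
  [0, 2/3, 0]
  [2/3, 0, 2/5],
b = (4, 38/15, 4/3).
Solving gives a_0 = 2, a_1 = 19/5, a_2 = 0, so
  g(x) = 19*x/5 + 2.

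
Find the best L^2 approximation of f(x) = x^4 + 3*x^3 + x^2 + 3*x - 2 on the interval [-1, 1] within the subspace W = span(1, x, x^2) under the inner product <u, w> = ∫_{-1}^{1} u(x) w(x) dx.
g(x) = 13*x^2/7 + 24*x/5 - 73/35

The best approximation g ∈ W is the orthogonal projection of f onto W. Writing g = a_0 + a_1 x + a_2 x^2, the coefficients solve the normal equations G · a = b where
  G_{ij} = <φ_i, φ_j> and b_i = <f, φ_i>, with φ_0 = 1, φ_1 = x, φ_2 = x^2.
G =
  [2, 0, 2/3]
  [0, 2/3, 0]
  [2/3, 0, 2/5],
b = (-44/15, 16/5, -68/105).
Solving gives a_0 = -73/35, a_1 = 24/5, a_2 = 13/7, so
  g(x) = 13*x^2/7 + 24*x/5 - 73/35.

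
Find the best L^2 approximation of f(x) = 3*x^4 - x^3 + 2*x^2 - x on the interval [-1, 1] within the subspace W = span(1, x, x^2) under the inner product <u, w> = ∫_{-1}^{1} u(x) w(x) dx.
g(x) = 32*x^2/7 - 8*x/5 - 9/35

The best approximation g ∈ W is the orthogonal projection of f onto W. Writing g = a_0 + a_1 x + a_2 x^2, the coefficients solve the normal equations G · a = b where
  G_{ij} = <φ_i, φ_j> and b_i = <f, φ_i>, with φ_0 = 1, φ_1 = x, φ_2 = x^2.
G =
  [2, 0, 2/3]
  [0, 2/3, 0]
  [2/3, 0, 2/5],
b = (38/15, -16/15, 58/35).
Solving gives a_0 = -9/35, a_1 = -8/5, a_2 = 32/7, so
  g(x) = 32*x^2/7 - 8*x/5 - 9/35.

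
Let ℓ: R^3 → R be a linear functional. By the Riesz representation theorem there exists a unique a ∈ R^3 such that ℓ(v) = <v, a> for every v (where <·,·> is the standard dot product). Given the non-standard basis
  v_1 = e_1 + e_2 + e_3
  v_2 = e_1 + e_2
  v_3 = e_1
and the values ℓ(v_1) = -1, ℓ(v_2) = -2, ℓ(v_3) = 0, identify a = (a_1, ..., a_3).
a = (0, -2, 1)

Write a = (a_1, ..., a_3) in the standard basis. For each basis vector v_i, ℓ(v_i) = <v_i, a> is a linear equation in the a_j's. Collect the n equations into a matrix system V a = ℓ, where row i of V is v_i (expressed in the standard basis). Since V is invertible (lower-triangular with 1s on the diagonal, up to permutation), solve by back-substitution:
  V =
[[1, 1, 1],
 [1, 1, 0],
 [1, 0, 0]]
  V a = (-1, -2, 0)
Solving gives a = (0, -2, 1).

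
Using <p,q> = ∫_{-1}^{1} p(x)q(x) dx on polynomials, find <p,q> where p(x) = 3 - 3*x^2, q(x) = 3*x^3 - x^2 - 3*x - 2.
<p,q> = -44/5

Expand the product: p(x)·q(x) = -9*x^5 + 3*x^4 + 18*x^3 + 3*x^2 - 9*x - 6.
∫_{-1}^{1} of each monomial x^k gives [2/(k+1) if k even, 0 if k odd]. Integrating term-by-term (or equivalently evaluating the antiderivative F(x) = -3*x^6/2 + 3*x^5/5 + 9*x^4/2 + x^3 - 9*x^2/2 - 6*x at the endpoints):
  F(1) − F(−1) = -59/10 − (29/10) = -44/5.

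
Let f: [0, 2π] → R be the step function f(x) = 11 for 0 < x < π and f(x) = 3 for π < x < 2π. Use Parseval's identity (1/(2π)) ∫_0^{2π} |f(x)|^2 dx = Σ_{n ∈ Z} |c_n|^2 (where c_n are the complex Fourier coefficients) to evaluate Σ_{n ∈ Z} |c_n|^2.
Σ |c_n|^2 = 65

Parseval equates the L^2 energy of f (normalised by 1/(2π)) with the ℓ^2 sum of its Fourier coefficients: (1/(2π)) ∫_0^{2π} |f|^2 = Σ |c_n|^2.
Compute the left side: (1/(2π)) [∫_0^π 11^2 dx + ∫_π^{2π} 3^2 dx] = (1/(2π)) · (121π + 9π) = (121 + 9)/2 = 65.
So Σ_{n ∈ Z} |c_n|^2 = 65.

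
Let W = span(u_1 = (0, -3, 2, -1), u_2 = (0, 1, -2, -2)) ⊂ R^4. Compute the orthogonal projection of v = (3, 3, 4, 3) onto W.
proj_W(v) = (0, 99/101, 166/101, 439/101)

Set up U = [u_1 | ... | u_2] ∈ R^(4×2). The projector onto W = col(U) is P = U (U^T U)^(-1) U^T.
Compute U^T U =
  [14, -5]
  [-5, 9],
and U^T v = (-4, -11).
Solve U^T U · c = U^T v for the coefficients: c = (-91/101, -174/101). The projection is proj_W(v) = U c.
Check: (v - proj_W(v)) · u_1 = 0  (should be 0).
Check: (v - proj_W(v)) · u_2 = 0  (should be 0).
Result: proj_W(v) = (0, 99/101, 166/101, 439/101).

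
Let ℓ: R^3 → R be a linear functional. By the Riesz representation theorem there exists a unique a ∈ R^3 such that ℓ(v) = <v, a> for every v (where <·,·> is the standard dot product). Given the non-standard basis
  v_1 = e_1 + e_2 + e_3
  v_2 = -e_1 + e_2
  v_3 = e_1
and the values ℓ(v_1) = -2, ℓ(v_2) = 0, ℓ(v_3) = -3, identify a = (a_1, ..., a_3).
a = (-3, -3, 4)

Write a = (a_1, ..., a_3) in the standard basis. For each basis vector v_i, ℓ(v_i) = <v_i, a> is a linear equation in the a_j's. Collect the n equations into a matrix system V a = ℓ, where row i of V is v_i (expressed in the standard basis). Since V is invertible (lower-triangular with 1s on the diagonal, up to permutation), solve by back-substitution:
  V =
[[1, 1, 1],
 [-1, 1, 0],
 [1, 0, 0]]
  V a = (-2, 0, -3)
Solving gives a = (-3, -3, 4).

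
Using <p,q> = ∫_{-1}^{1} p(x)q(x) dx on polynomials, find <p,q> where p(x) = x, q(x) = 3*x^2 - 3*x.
<p,q> = -2

Expand the product: p(x)·q(x) = 3*x^3 - 3*x^2.
∫_{-1}^{1} of each monomial x^k gives [2/(k+1) if k even, 0 if k odd]. Integrating term-by-term (or equivalently evaluating the antiderivative F(x) = 3*x^4/4 - x^3 at the endpoints):
  F(1) − F(−1) = -1/4 − (7/4) = -2.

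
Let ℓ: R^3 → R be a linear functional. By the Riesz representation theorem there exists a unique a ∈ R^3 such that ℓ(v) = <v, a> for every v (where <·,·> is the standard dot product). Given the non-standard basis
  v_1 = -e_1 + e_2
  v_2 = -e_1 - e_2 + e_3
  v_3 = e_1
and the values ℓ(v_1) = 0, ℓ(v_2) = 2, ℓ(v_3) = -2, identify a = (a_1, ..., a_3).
a = (-2, -2, -2)

Write a = (a_1, ..., a_3) in the standard basis. For each basis vector v_i, ℓ(v_i) = <v_i, a> is a linear equation in the a_j's. Collect the n equations into a matrix system V a = ℓ, where row i of V is v_i (expressed in the standard basis). Since V is invertible (lower-triangular with 1s on the diagonal, up to permutation), solve by back-substitution:
  V =
[[-1, 1, 0],
 [-1, -1, 1],
 [1, 0, 0]]
  V a = (0, 2, -2)
Solving gives a = (-2, -2, -2).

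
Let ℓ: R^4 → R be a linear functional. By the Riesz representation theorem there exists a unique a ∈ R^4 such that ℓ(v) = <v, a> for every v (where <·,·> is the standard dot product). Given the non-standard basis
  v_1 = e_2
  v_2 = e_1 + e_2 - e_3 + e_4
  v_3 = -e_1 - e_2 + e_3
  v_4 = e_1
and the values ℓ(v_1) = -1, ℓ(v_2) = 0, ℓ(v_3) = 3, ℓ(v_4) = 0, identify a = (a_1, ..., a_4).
a = (0, -1, 2, 3)

Write a = (a_1, ..., a_4) in the standard basis. For each basis vector v_i, ℓ(v_i) = <v_i, a> is a linear equation in the a_j's. Collect the n equations into a matrix system V a = ℓ, where row i of V is v_i (expressed in the standard basis). Since V is invertible (lower-triangular with 1s on the diagonal, up to permutation), solve by back-substitution:
  V =
[[0, 1, 0, 0],
 [1, 1, -1, 1],
 [-1, -1, 1, 0],
 [1, 0, 0, 0]]
  V a = (-1, 0, 3, 0)
Solving gives a = (0, -1, 2, 3).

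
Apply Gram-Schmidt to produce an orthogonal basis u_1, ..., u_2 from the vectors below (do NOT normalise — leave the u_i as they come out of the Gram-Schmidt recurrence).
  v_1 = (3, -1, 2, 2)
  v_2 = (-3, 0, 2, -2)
Orthogonal basis:
  u_1 = (3, -1, 2, 2)
  u_2 = (-3/2, -1/2, 3, -1)

Apply the Gram-Schmidt recurrence
  u_1 = v_1
  u_i = v_i − Σ_{j<i} ((v_i · u_j) / (u_j · u_j)) · u_j.

Step by step this gives:
  u_1 = (3, -1, 2, 2)
  u_2 = (-3/2, -1/2, 3, -1)

Orthogonality check:
  u_2 · u_1 = 0 (should be 0)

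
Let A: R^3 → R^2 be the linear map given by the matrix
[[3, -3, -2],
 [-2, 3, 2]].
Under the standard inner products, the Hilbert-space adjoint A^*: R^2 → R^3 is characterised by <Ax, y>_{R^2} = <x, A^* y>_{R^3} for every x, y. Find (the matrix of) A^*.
A^* = A^T =
[[3, -2],
 [-3, 3],
 [-2, 2]]

For real matrices with standard dot products, the defining identity <Ax, y> = <x, A^* y> gives (Ax)^T y = x^T (A^*) y, i.e. x^T A^T y = x^T (A^*) y. Since this holds for all x, y, we must have A^* = A^T. Therefore
A^* =
[[3, -2],
 [-3, 3],
 [-2, 2]].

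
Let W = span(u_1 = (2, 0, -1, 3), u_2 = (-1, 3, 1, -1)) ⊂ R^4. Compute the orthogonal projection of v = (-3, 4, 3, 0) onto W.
proj_W(v) = (-3/2, 9/2, 3/2, -3/2)

Set up U = [u_1 | ... | u_2] ∈ R^(4×2). The projector onto W = col(U) is P = U (U^T U)^(-1) U^T.
Compute U^T U =
  [14, -6]
  [-6, 12],
and U^T v = (-9, 18).
Solve U^T U · c = U^T v for the coefficients: c = (0, 3/2). The projection is proj_W(v) = U c.
Check: (v - proj_W(v)) · u_1 = 0  (should be 0).
Check: (v - proj_W(v)) · u_2 = 0  (should be 0).
Result: proj_W(v) = (-3/2, 9/2, 3/2, -3/2).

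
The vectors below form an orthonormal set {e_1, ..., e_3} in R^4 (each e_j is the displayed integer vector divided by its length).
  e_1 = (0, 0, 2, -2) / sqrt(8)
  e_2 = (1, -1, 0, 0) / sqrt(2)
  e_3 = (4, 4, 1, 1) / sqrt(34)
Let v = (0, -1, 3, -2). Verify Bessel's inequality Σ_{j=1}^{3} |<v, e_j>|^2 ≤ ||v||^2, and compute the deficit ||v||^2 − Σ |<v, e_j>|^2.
Σ |<v, e_j>|^2 = 451/34; ||v||^2 = 14; deficit = 25/34

Write each e_j = u_j / sqrt(<u_j, u_j>) where u_j is the displayed integer vector. Then <v, e_j> = <v, u_j> / sqrt(<u_j, u_j>), so |<v, e_j>|^2 = <v, u_j>^2 / <u_j, u_j>.
Coefficients: <v, e_1> = 10/sqrt(8), <v, e_2> = 1/sqrt(2), <v, e_3> = -3/sqrt(34).
Square and sum: Σ |<v, e_j>|^2 = 451/34.
Compute ||v||^2 = v·v = 14.
Deficit = 14 − 451/34 = 25/34 ≥ 0, confirming Bessel's inequality. (The deficit equals ||v − Σ <v,e_j> e_j||^2, the squared distance from v to span{e_j}.)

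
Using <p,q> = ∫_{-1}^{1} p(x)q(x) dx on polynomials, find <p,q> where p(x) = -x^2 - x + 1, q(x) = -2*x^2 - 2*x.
<p,q> = 4/5

Expand the product: p(x)·q(x) = 2*x^4 + 4*x^3 - 2*x.
∫_{-1}^{1} of each monomial x^k gives [2/(k+1) if k even, 0 if k odd]. Integrating term-by-term (or equivalently evaluating the antiderivative F(x) = 2*x^5/5 + x^4 - x^2 at the endpoints):
  F(1) − F(−1) = 2/5 − (-2/5) = 4/5.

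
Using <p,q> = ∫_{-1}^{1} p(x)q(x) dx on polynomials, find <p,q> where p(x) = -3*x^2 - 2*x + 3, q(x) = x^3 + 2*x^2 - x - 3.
<p,q> = -148/15

Expand the product: p(x)·q(x) = -3*x^5 - 8*x^4 + 2*x^3 + 17*x^2 + 3*x - 9.
∫_{-1}^{1} of each monomial x^k gives [2/(k+1) if k even, 0 if k odd]. Integrating term-by-term (or equivalently evaluating the antiderivative F(x) = -x^6/2 - 8*x^5/5 + x^4/2 + 17*x^3/3 + 3*x^2/2 - 9*x at the endpoints):
  F(1) − F(−1) = -103/30 − (193/30) = -148/15.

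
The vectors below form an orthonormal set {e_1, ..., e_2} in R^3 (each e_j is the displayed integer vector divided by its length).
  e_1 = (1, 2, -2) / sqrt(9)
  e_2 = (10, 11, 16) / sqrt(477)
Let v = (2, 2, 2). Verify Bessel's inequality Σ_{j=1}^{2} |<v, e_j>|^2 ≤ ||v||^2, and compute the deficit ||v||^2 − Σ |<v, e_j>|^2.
Σ |<v, e_j>|^2 = 632/53; ||v||^2 = 12; deficit = 4/53

Write each e_j = u_j / sqrt(<u_j, u_j>) where u_j is the displayed integer vector. Then <v, e_j> = <v, u_j> / sqrt(<u_j, u_j>), so |<v, e_j>|^2 = <v, u_j>^2 / <u_j, u_j>.
Coefficients: <v, e_1> = 2/sqrt(9), <v, e_2> = 74/sqrt(477).
Square and sum: Σ |<v, e_j>|^2 = 632/53.
Compute ||v||^2 = v·v = 12.
Deficit = 12 − 632/53 = 4/53 ≥ 0, confirming Bessel's inequality. (The deficit equals ||v − Σ <v,e_j> e_j||^2, the squared distance from v to span{e_j}.)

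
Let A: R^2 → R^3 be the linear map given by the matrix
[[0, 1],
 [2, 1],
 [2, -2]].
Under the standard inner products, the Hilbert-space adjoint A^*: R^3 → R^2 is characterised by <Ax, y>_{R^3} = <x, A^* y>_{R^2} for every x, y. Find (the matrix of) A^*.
A^* = A^T =
[[0, 2, 2],
 [1, 1, -2]]

For real matrices with standard dot products, the defining identity <Ax, y> = <x, A^* y> gives (Ax)^T y = x^T (A^*) y, i.e. x^T A^T y = x^T (A^*) y. Since this holds for all x, y, we must have A^* = A^T. Therefore
A^* =
[[0, 2, 2],
 [1, 1, -2]].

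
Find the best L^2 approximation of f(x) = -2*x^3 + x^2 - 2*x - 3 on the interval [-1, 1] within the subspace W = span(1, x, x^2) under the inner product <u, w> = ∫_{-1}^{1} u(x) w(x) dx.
g(x) = x^2 - 16*x/5 - 3

The best approximation g ∈ W is the orthogonal projection of f onto W. Writing g = a_0 + a_1 x + a_2 x^2, the coefficients solve the normal equations G · a = b where
  G_{ij} = <φ_i, φ_j> and b_i = <f, φ_i>, with φ_0 = 1, φ_1 = x, φ_2 = x^2.
G =
  [2, 0, 2/3]
  [0, 2/3, 0]
  [2/3, 0, 2/5],
b = (-16/3, -32/15, -8/5).
Solving gives a_0 = -3, a_1 = -16/5, a_2 = 1, so
  g(x) = x^2 - 16*x/5 - 3.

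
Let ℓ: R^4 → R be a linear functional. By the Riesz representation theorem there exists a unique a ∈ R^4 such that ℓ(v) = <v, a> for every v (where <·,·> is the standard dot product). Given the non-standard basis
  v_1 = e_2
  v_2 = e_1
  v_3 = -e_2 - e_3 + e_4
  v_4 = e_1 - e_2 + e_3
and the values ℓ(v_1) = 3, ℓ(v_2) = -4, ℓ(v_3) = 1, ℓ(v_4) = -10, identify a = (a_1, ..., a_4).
a = (-4, 3, -3, 1)

Write a = (a_1, ..., a_4) in the standard basis. For each basis vector v_i, ℓ(v_i) = <v_i, a> is a linear equation in the a_j's. Collect the n equations into a matrix system V a = ℓ, where row i of V is v_i (expressed in the standard basis). Since V is invertible (lower-triangular with 1s on the diagonal, up to permutation), solve by back-substitution:
  V =
[[0, 1, 0, 0],
 [1, 0, 0, 0],
 [0, -1, -1, 1],
 [1, -1, 1, 0]]
  V a = (3, -4, 1, -10)
Solving gives a = (-4, 3, -3, 1).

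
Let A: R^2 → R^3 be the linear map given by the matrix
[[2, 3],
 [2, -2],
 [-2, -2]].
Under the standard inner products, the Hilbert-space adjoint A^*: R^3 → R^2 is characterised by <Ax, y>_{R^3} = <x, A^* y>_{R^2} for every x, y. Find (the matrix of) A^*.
A^* = A^T =
[[2, 2, -2],
 [3, -2, -2]]

For real matrices with standard dot products, the defining identity <Ax, y> = <x, A^* y> gives (Ax)^T y = x^T (A^*) y, i.e. x^T A^T y = x^T (A^*) y. Since this holds for all x, y, we must have A^* = A^T. Therefore
A^* =
[[2, 2, -2],
 [3, -2, -2]].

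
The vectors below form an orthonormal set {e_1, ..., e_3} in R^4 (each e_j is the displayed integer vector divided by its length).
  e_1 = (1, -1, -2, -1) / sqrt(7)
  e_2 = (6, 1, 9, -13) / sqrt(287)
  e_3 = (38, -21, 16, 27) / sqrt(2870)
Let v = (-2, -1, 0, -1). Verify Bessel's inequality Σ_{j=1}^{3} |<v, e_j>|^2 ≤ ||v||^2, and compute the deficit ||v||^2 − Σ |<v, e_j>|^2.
Σ |<v, e_j>|^2 = 82/35; ||v||^2 = 6; deficit = 128/35

Write each e_j = u_j / sqrt(<u_j, u_j>) where u_j is the displayed integer vector. Then <v, e_j> = <v, u_j> / sqrt(<u_j, u_j>), so |<v, e_j>|^2 = <v, u_j>^2 / <u_j, u_j>.
Coefficients: <v, e_1> = 0/sqrt(7), <v, e_2> = 0/sqrt(287), <v, e_3> = -82/sqrt(2870).
Square and sum: Σ |<v, e_j>|^2 = 82/35.
Compute ||v||^2 = v·v = 6.
Deficit = 6 − 82/35 = 128/35 ≥ 0, confirming Bessel's inequality. (The deficit equals ||v − Σ <v,e_j> e_j||^2, the squared distance from v to span{e_j}.)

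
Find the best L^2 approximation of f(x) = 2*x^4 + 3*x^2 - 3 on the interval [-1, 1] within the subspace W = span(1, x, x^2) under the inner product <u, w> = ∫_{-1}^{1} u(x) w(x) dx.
g(x) = 33*x^2/7 - 111/35

The best approximation g ∈ W is the orthogonal projection of f onto W. Writing g = a_0 + a_1 x + a_2 x^2, the coefficients solve the normal equations G · a = b where
  G_{ij} = <φ_i, φ_j> and b_i = <f, φ_i>, with φ_0 = 1, φ_1 = x, φ_2 = x^2.
G =
  [2, 0, 2/3]
  [0, 2/3, 0]
  [2/3, 0, 2/5],
b = (-16/5, 0, -8/35).
Solving gives a_0 = -111/35, a_1 = 0, a_2 = 33/7, so
  g(x) = 33*x^2/7 - 111/35.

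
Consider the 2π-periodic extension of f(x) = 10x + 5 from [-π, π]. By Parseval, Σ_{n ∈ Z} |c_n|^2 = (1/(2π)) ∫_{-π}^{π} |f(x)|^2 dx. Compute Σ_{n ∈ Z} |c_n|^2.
Σ |c_n|^2 = 100π^2/3 + 25

Expand and integrate term by term over [-π, π]:
  ∫ (10x)^2 dx = 100·(2π^3/3); ∫ 2·10·(5)·x dx = 0 (odd integrand); ∫ 5^2 dx = 25·2π.
So (1/(2π)) ∫_{-π}^{π} (10x + 5)^2 dx = 100π^2/3 + 25 = 100π^2/3 + 25.
Parseval ⇒ Σ |c_n|^2 = 100π^2/3 + 25.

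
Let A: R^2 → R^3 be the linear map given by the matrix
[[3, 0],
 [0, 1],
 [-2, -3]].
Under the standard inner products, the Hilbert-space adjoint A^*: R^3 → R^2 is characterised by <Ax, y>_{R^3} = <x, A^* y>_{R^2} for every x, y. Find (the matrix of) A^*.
A^* = A^T =
[[3, 0, -2],
 [0, 1, -3]]

For real matrices with standard dot products, the defining identity <Ax, y> = <x, A^* y> gives (Ax)^T y = x^T (A^*) y, i.e. x^T A^T y = x^T (A^*) y. Since this holds for all x, y, we must have A^* = A^T. Therefore
A^* =
[[3, 0, -2],
 [0, 1, -3]].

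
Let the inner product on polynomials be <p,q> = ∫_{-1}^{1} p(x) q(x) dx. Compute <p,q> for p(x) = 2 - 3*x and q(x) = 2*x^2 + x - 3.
<p,q> = -34/3

Expand the product: p(x)·q(x) = -6*x^3 + x^2 + 11*x - 6.
∫_{-1}^{1} of each monomial x^k gives [2/(k+1) if k even, 0 if k odd]. Integrating term-by-term (or equivalently evaluating the antiderivative F(x) = -3*x^4/2 + x^3/3 + 11*x^2/2 - 6*x at the endpoints):
  F(1) − F(−1) = -5/3 − (29/3) = -34/3.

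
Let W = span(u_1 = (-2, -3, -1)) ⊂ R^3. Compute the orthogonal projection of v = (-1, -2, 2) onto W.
proj_W(v) = (-6/7, -9/7, -3/7)

Set up U = [u_1 | ... | u_1] ∈ R^(3×1). The projector onto W = col(U) is P = U (U^T U)^(-1) U^T.
Compute U^T U =
  [14],
and U^T v = (6).
Solve U^T U · c = U^T v for the coefficients: c = (3/7). The projection is proj_W(v) = U c.
Check: (v - proj_W(v)) · u_1 = 0  (should be 0).
Result: proj_W(v) = (-6/7, -9/7, -3/7).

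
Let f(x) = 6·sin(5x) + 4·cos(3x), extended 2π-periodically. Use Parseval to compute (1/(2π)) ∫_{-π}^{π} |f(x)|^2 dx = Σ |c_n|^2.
Σ |c_n|^2 = 26

Expand |f|^2 and use orthogonality of {sin(nx), cos(mx)} on [-π, π]:
  ∫_{-π}^{π} sin(nx)^2 dx = π, ∫ cos(mx)^2 dx = π, and cross terms integrate to 0.
So ∫_{-π}^{π} f(x)^2 dx = 6^2 · π + 4^2 · π = (36 + 16)π.
Divide by 2π: (36 + 16)/2 = 26.
By Parseval, this equals Σ |c_n|^2.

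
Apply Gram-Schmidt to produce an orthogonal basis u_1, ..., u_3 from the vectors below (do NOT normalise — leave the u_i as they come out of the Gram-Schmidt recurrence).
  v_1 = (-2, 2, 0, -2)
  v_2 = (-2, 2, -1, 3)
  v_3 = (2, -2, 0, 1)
Orthogonal basis:
  u_1 = (-2, 2, 0, -2)
  u_2 = (-5/3, 5/3, -1, 10/3)
  u_3 = (1/53, -1/53, -10/53, -2/53)

Apply the Gram-Schmidt recurrence
  u_1 = v_1
  u_i = v_i − Σ_{j<i} ((v_i · u_j) / (u_j · u_j)) · u_j.

Step by step this gives:
  u_1 = (-2, 2, 0, -2)
  u_2 = (-5/3, 5/3, -1, 10/3)
  u_3 = (1/53, -1/53, -10/53, -2/53)

Orthogonality check:
  u_2 · u_1 = 0 (should be 0)
  u_3 · u_1 = 0 (should be 0)
  u_3 · u_2 = 0 (should be 0)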